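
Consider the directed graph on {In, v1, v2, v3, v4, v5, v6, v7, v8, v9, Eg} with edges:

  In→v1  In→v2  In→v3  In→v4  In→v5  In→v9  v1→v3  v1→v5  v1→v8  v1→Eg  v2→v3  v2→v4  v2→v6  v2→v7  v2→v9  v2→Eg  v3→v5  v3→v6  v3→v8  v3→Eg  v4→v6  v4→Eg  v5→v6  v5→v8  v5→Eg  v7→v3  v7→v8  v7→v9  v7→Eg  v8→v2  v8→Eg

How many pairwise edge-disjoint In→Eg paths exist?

Assign every edge capacity 1; by Menger, the answer equals the max flow.
Path In→v1→Eg (+1); total 1.
Path In→v2→Eg (+1); total 2.
Path In→v3→Eg (+1); total 3.
Path In→v4→Eg (+1); total 4.
Path In→v5→Eg (+1); total 5.
No residual In→Eg path; max flow = 5.
Certifying cut of size 5: {In→v1, In→v2, In→v3, In→v4, In→v5}.

5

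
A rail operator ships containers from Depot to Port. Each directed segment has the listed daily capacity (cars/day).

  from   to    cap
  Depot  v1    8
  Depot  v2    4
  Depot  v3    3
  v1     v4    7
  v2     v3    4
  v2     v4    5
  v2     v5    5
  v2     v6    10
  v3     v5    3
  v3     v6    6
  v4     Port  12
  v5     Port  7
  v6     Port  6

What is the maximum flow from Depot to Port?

14

Augment Depot→v1→v4→Port: bottleneck 7, flow now 7.
Augment Depot→v2→v4→Port: bottleneck 4, flow now 11.
Augment Depot→v3→v5→Port: bottleneck 3, flow now 14.
No augmenting path remains; maximum flow = 14.
In the residual graph, reachable from Depot: {Depot, v1}.
Min-cut edges: Depot→v2 (4), Depot→v3 (3), v1→v4 (7); capacity 4 + 3 + 7 = 14.
This cut is saturated, so no flow can exceed 14.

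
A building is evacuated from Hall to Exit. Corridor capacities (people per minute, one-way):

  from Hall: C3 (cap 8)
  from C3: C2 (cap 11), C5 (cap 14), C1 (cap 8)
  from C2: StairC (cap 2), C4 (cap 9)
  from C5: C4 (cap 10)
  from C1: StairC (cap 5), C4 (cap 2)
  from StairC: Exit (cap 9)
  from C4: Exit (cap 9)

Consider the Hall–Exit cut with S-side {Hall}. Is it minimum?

Yes — it is a minimum cut (capacity 8).

Given cut capacity: 8 = 8.
Augment Hall→C3→C2→StairC→Exit: bottleneck 2, flow now 2.
Augment Hall→C3→C2→C4→Exit: bottleneck 6, flow now 8.
No augmenting path remains; maximum flow = 8.
Cut capacity 8 equals the max flow, so it is a minimum cut.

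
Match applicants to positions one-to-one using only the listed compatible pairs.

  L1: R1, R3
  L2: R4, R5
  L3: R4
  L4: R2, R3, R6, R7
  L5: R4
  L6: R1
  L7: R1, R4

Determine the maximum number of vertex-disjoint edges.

5

Unit-capacity flow: source→left, listed edges, right→sink; max matching = max flow.
Augmenting path L1→R1 (+1); matched 1.
Augmenting path L2→R4 (+1); matched 2.
Augmenting path L4→R2 (+1); matched 3.
Augmenting path L3→R4→L2→R5 (+1); matched 4.
Augmenting path L6→R1→L1→R3 (+1); matched 5.
No augmenting path remains; maximum matching = 5.
König certificate: {L1, L2, L4, R1, R4} is a vertex cover of size 5 (every listed pair touches it), so no matching can be larger.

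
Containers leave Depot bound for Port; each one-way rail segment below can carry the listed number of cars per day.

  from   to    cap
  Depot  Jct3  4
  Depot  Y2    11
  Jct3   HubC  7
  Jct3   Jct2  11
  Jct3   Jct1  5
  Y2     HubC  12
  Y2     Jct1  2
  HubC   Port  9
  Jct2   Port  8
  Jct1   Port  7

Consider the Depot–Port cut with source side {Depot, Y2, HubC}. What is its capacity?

15

Edges leaving {Depot, Y2, HubC}: Depot→Jct3 (4), Y2→Jct1 (2), HubC→Port (9).
Cut capacity = 4 + 2 + 9 = 15.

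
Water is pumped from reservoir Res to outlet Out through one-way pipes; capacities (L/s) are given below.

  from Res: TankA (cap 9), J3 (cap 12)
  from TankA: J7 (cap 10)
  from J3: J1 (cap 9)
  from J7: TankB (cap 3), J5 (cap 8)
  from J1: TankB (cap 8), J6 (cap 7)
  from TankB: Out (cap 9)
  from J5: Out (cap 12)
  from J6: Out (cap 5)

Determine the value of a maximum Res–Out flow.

Augment Res→TankA→J7→TankB→Out: bottleneck 3, flow now 3.
Augment Res→TankA→J7→J5→Out: bottleneck 6, flow now 9.
Augment Res→J3→J1→TankB→Out: bottleneck 6, flow now 15.
Augment Res→J3→J1→J6→Out: bottleneck 3, flow now 18.
No augmenting path remains; maximum flow = 18.
In the residual graph, reachable from Res: {Res, J3}.
Min-cut edges: Res→TankA (9), J3→J1 (9); capacity 9 + 9 = 18.
This cut is saturated, so no flow can exceed 18.

18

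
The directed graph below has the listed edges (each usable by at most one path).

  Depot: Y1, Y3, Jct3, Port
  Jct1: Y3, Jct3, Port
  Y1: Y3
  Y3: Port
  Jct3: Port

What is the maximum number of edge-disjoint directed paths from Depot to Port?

Assign every edge capacity 1; by Menger, the answer equals the max flow.
Path Depot→Port (+1); total 1.
Path Depot→Y3→Port (+1); total 2.
Path Depot→Jct3→Port (+1); total 3.
No residual Depot→Port path; max flow = 3.
Certifying cut of size 3: {Depot→Jct3, Depot→Port, Y3→Port}.

3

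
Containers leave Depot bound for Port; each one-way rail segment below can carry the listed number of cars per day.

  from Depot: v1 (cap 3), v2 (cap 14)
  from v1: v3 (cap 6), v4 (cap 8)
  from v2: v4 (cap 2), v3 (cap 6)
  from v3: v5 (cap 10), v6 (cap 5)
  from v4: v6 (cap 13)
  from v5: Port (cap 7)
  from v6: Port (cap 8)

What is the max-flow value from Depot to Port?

Augment Depot→v1→v3→v5→Port: bottleneck 3, flow now 3.
Augment Depot→v2→v3→v5→Port: bottleneck 4, flow now 7.
Augment Depot→v2→v3→v6→Port: bottleneck 2, flow now 9.
Augment Depot→v2→v4→v6→Port: bottleneck 2, flow now 11.
No augmenting path remains; maximum flow = 11.
In the residual graph, reachable from Depot: {Depot, v2}.
Min-cut edges: Depot→v1 (3), v2→v3 (6), v2→v4 (2); capacity 3 + 6 + 2 = 11.
This cut is saturated, so no flow can exceed 11.

11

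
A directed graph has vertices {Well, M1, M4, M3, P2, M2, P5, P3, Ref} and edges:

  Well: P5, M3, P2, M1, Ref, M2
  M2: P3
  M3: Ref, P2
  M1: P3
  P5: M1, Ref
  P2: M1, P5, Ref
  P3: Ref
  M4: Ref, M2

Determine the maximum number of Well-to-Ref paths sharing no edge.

5

Assign every edge capacity 1; by Menger, the answer equals the max flow.
Path Well→Ref (+1); total 1.
Path Well→M3→Ref (+1); total 2.
Path Well→P2→Ref (+1); total 3.
Path Well→P5→Ref (+1); total 4.
Path Well→M1→P3→Ref (+1); total 5.
No residual Well→Ref path; max flow = 5.
Certifying cut of size 5: {P3→Ref, Well→M3, Well→P2, Well→P5, Well→Ref}.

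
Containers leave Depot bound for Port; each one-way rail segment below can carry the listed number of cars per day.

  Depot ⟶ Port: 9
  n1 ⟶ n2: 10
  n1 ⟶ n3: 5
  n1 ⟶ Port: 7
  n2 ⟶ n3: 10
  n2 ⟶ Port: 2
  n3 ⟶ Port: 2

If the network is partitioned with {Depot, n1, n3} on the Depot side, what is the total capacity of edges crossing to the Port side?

Edges leaving {Depot, n1, n3}: Depot→Port (9), n1→n2 (10), n1→Port (7), n3→Port (2).
Cut capacity = 9 + 10 + 7 + 2 = 28.

28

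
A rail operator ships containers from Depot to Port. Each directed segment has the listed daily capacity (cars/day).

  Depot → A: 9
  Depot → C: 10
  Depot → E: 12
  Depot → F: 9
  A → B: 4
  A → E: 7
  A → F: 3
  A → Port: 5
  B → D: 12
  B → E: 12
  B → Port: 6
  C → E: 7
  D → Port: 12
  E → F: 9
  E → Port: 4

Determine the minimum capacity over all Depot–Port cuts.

Augment Depot→A→Port: bottleneck 5, flow now 5.
Augment Depot→E→Port: bottleneck 4, flow now 9.
Augment Depot→A→B→Port: bottleneck 4, flow now 13.
No augmenting path remains; maximum flow = 13.
By max-flow min-cut, the minimum cut capacity equals the max flow.
In the residual graph, reachable from Depot: {Depot, C, E, F}.
Min-cut edges: Depot→A (9), E→Port (4); capacity 9 + 4 = 13.

13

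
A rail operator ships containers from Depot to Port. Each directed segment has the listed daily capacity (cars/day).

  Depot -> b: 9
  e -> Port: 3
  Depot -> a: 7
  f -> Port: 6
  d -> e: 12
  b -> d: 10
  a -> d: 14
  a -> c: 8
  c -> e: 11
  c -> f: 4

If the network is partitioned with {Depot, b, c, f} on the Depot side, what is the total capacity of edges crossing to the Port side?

Edges leaving {Depot, b, c, f}: Depot→a (7), b→d (10), c→e (11), f→Port (6).
Cut capacity = 7 + 10 + 11 + 6 = 34.

34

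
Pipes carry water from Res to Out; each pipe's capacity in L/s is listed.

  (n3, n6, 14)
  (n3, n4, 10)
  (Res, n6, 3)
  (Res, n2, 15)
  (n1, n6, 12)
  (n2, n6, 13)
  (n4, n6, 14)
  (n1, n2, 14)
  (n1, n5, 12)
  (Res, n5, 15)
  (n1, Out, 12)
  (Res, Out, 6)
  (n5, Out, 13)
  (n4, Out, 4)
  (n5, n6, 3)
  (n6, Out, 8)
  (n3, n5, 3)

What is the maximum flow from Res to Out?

27

Augment Res→Out: bottleneck 6, flow now 6.
Augment Res→n5→Out: bottleneck 13, flow now 19.
Augment Res→n6→Out: bottleneck 3, flow now 22.
Augment Res→n2→n6→Out: bottleneck 5, flow now 27.
No augmenting path remains; maximum flow = 27.
In the residual graph, reachable from Res: {Res, n2, n5, n6}.
Min-cut edges: Res→Out (6), n5→Out (13), n6→Out (8); capacity 6 + 13 + 8 = 27.
This cut is saturated, so no flow can exceed 27.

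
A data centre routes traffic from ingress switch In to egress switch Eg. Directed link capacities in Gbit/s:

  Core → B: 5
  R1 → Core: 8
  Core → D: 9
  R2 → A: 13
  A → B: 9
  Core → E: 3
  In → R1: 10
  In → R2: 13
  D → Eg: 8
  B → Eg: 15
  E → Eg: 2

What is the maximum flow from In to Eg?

Augment In→R1→Core→E→Eg: bottleneck 2, flow now 2.
Augment In→R1→Core→B→Eg: bottleneck 5, flow now 7.
Augment In→R1→Core→D→Eg: bottleneck 1, flow now 8.
Augment In→R2→A→B→Eg: bottleneck 9, flow now 17.
No augmenting path remains; maximum flow = 17.
In the residual graph, reachable from In: {In, R1, R2, A}.
Min-cut edges: R1→Core (8), A→B (9); capacity 8 + 9 = 17.
This cut is saturated, so no flow can exceed 17.

17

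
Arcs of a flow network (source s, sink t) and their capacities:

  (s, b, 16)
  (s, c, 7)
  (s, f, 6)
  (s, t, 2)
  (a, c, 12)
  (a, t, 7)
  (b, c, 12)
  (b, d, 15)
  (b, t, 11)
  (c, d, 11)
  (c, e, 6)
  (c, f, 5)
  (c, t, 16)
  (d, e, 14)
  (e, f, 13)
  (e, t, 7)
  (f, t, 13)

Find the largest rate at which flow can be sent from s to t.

31

Augment s→t: bottleneck 2, flow now 2.
Augment s→b→t: bottleneck 11, flow now 13.
Augment s→c→t: bottleneck 7, flow now 20.
Augment s→f→t: bottleneck 6, flow now 26.
Augment s→b→c→t: bottleneck 5, flow now 31.
No augmenting path remains; maximum flow = 31.
In the residual graph, reachable from s: {s}.
Min-cut edges: s→b (16), s→c (7), s→f (6), s→t (2); capacity 16 + 7 + 6 + 2 = 31.
This cut is saturated, so no flow can exceed 31.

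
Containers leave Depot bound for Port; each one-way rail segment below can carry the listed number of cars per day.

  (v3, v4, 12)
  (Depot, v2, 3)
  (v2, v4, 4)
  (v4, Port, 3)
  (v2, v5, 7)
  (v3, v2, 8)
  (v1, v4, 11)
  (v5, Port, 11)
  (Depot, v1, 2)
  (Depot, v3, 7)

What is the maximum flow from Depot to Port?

10

Augment Depot→v1→v4→Port: bottleneck 2, flow now 2.
Augment Depot→v2→v4→Port: bottleneck 1, flow now 3.
Augment Depot→v2→v5→Port: bottleneck 2, flow now 5.
Augment Depot→v3→v2→v5→Port: bottleneck 5, flow now 10.
No augmenting path remains; maximum flow = 10.
In the residual graph, reachable from Depot: {Depot, v1, v2, v3, v4}.
Min-cut edges: v2→v5 (7), v4→Port (3); capacity 7 + 3 = 10.
This cut is saturated, so no flow can exceed 10.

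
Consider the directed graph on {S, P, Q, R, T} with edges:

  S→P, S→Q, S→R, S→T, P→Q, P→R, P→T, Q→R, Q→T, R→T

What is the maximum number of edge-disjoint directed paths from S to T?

Assign every edge capacity 1; by Menger, the answer equals the max flow.
Path S→T (+1); total 1.
Path S→P→T (+1); total 2.
Path S→Q→T (+1); total 3.
Path S→R→T (+1); total 4.
No residual S→T path; max flow = 4.
Certifying cut of size 4: {S→P, S→Q, S→R, S→T}.

4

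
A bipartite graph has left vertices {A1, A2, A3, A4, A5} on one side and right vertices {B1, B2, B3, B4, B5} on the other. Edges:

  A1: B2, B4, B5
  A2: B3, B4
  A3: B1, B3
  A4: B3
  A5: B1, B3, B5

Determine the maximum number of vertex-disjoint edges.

5

Unit-capacity flow: source→left, listed edges, right→sink; max matching = max flow.
Augmenting path A1→B2 (+1); matched 1.
Augmenting path A2→B3 (+1); matched 2.
Augmenting path A3→B1 (+1); matched 3.
Augmenting path A5→B5 (+1); matched 4.
Augmenting path A4→B3→A2→B4 (+1); matched 5.
No augmenting path remains; maximum matching = 5.
König certificate: {A1, A2, A3, A4, A5} is a vertex cover of size 5 (every listed pair touches it), so no matching can be larger.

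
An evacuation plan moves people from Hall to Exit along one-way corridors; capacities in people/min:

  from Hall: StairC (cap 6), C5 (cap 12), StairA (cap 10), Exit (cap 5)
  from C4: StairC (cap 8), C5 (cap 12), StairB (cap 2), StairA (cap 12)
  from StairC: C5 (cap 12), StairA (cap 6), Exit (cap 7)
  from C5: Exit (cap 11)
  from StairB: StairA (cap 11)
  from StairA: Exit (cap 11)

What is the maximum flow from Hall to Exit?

Augment Hall→Exit: bottleneck 5, flow now 5.
Augment Hall→StairC→Exit: bottleneck 6, flow now 11.
Augment Hall→C5→Exit: bottleneck 11, flow now 22.
Augment Hall→StairA→Exit: bottleneck 10, flow now 32.
No augmenting path remains; maximum flow = 32.
In the residual graph, reachable from Hall: {Hall, C5}.
Min-cut edges: Hall→StairC (6), Hall→StairA (10), Hall→Exit (5), C5→Exit (11); capacity 6 + 10 + 5 + 11 = 32.
This cut is saturated, so no flow can exceed 32.

32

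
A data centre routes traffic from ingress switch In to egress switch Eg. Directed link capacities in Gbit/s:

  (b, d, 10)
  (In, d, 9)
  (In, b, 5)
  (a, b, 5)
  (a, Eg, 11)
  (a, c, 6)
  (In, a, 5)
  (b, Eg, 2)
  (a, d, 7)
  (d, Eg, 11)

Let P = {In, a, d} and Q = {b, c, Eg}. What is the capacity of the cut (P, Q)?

Edges leaving {In, a, d}: In→b (5), a→b (5), a→c (6), a→Eg (11), d→Eg (11).
Cut capacity = 5 + 5 + 6 + 11 + 11 = 38.

38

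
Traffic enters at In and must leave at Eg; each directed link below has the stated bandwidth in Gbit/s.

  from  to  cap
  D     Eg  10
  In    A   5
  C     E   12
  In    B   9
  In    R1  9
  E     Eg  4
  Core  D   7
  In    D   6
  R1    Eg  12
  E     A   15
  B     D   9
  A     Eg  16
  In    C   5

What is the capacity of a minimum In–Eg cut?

29

Augment In→D→Eg: bottleneck 6, flow now 6.
Augment In→R1→Eg: bottleneck 9, flow now 15.
Augment In→A→Eg: bottleneck 5, flow now 20.
Augment In→B→D→Eg: bottleneck 4, flow now 24.
Augment In→C→E→Eg: bottleneck 4, flow now 28.
Augment In→C→E→A→Eg: bottleneck 1, flow now 29.
No augmenting path remains; maximum flow = 29.
By max-flow min-cut, the minimum cut capacity equals the max flow.
In the residual graph, reachable from In: {In, B, D}.
Min-cut edges: In→R1 (9), In→C (5), In→A (5), D→Eg (10); capacity 9 + 5 + 5 + 10 = 29.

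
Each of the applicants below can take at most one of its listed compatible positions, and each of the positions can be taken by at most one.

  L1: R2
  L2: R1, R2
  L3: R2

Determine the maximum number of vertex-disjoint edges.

Unit-capacity flow: source→left, listed edges, right→sink; max matching = max flow.
Augmenting path L1→R2 (+1); matched 1.
Augmenting path L2→R1 (+1); matched 2.
No augmenting path remains; maximum matching = 2.
König certificate: {L2, R2} is a vertex cover of size 2 (every listed pair touches it), so no matching can be larger.

2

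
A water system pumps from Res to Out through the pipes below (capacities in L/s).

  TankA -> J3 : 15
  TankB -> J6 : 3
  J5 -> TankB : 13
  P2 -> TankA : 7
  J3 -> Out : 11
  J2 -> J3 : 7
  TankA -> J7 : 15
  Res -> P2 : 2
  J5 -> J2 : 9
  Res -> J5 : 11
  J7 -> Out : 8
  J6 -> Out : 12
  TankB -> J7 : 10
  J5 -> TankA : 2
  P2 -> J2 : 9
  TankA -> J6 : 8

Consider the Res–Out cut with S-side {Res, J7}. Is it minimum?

No — its capacity is 21, but the minimum cut has capacity 13.

Given cut capacity: 11 + 2 + 8 = 21.
Augment Res→J5→J2→J3→Out: bottleneck 7, flow now 7.
Augment Res→J5→TankA→J6→Out: bottleneck 2, flow now 9.
Augment Res→J5→TankB→J6→Out: bottleneck 2, flow now 11.
Augment Res→P2→TankA→J6→Out: bottleneck 2, flow now 13.
No augmenting path remains; maximum flow = 13.
In the residual graph, reachable from Res: {Res}.
Min-cut edges: Res→J5 (11), Res→P2 (2); capacity 11 + 2 = 13.
Cut capacity 21 exceeds the max flow 13, so it is not minimum.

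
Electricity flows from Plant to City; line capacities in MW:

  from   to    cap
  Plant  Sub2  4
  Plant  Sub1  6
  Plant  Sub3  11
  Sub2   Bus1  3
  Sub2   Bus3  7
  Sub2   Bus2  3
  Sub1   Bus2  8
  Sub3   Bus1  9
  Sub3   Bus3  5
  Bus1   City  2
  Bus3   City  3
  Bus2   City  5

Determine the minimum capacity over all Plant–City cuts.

10

Augment Plant→Sub2→Bus1→City: bottleneck 2, flow now 2.
Augment Plant→Sub2→Bus3→City: bottleneck 2, flow now 4.
Augment Plant→Sub1→Bus2→City: bottleneck 5, flow now 9.
Augment Plant→Sub3→Bus3→City: bottleneck 1, flow now 10.
No augmenting path remains; maximum flow = 10.
By max-flow min-cut, the minimum cut capacity equals the max flow.
In the residual graph, reachable from Plant: {Plant, Sub2, Sub1, Sub3, Bus1, Bus3, Bus2}.
Min-cut edges: Bus1→City (2), Bus3→City (3), Bus2→City (5); capacity 2 + 3 + 5 = 10.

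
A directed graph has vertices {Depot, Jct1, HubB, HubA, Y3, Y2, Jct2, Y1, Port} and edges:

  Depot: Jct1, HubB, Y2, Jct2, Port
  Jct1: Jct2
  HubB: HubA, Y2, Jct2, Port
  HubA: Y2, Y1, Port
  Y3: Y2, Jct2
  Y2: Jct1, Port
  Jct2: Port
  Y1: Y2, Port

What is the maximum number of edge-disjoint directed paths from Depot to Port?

4

Assign every edge capacity 1; by Menger, the answer equals the max flow.
Path Depot→Port (+1); total 1.
Path Depot→HubB→Port (+1); total 2.
Path Depot→Y2→Port (+1); total 3.
Path Depot→Jct2→Port (+1); total 4.
No residual Depot→Port path; max flow = 4.
Certifying cut of size 4: {Depot→HubB, Depot→Port, Depot→Y2, Jct2→Port}.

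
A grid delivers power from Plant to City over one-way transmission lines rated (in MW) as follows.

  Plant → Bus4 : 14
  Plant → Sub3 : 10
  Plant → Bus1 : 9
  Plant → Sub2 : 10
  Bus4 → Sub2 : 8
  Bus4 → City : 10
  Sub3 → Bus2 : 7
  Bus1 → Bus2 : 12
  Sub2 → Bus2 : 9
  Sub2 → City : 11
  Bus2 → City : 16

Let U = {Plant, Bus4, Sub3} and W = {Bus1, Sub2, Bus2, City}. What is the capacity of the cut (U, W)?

44

Edges leaving {Plant, Bus4, Sub3}: Plant→Bus1 (9), Plant→Sub2 (10), Bus4→Sub2 (8), Bus4→City (10), Sub3→Bus2 (7).
Cut capacity = 9 + 10 + 8 + 10 + 7 = 44.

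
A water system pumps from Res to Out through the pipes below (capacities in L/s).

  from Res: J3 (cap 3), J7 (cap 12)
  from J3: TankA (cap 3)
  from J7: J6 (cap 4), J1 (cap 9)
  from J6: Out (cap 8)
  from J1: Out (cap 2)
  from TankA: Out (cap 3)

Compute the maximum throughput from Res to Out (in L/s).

Augment Res→J3→TankA→Out: bottleneck 3, flow now 3.
Augment Res→J7→J6→Out: bottleneck 4, flow now 7.
Augment Res→J7→J1→Out: bottleneck 2, flow now 9.
No augmenting path remains; maximum flow = 9.
In the residual graph, reachable from Res: {Res, J7, J1}.
Min-cut edges: Res→J3 (3), J7→J6 (4), J1→Out (2); capacity 3 + 4 + 2 = 9.
This cut is saturated, so no flow can exceed 9.

9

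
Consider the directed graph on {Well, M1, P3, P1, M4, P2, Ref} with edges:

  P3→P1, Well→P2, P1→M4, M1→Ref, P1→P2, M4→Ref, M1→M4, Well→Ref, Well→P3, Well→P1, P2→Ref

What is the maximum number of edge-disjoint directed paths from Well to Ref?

3

Assign every edge capacity 1; by Menger, the answer equals the max flow.
Path Well→Ref (+1); total 1.
Path Well→P2→Ref (+1); total 2.
Path Well→P1→M4→Ref (+1); total 3.
No residual Well→Ref path; max flow = 3.
Certifying cut of size 3: {P1→M4, P2→Ref, Well→Ref}.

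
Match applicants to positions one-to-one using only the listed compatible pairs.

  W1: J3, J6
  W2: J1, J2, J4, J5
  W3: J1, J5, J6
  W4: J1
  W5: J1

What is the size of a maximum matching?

Unit-capacity flow: source→left, listed edges, right→sink; max matching = max flow.
Augmenting path W1→J3 (+1); matched 1.
Augmenting path W2→J1 (+1); matched 2.
Augmenting path W3→J5 (+1); matched 3.
Augmenting path W4→J1→W2→J2 (+1); matched 4.
No augmenting path remains; maximum matching = 4.
König certificate: {W1, W2, W3, J1} is a vertex cover of size 4 (every listed pair touches it), so no matching can be larger.

4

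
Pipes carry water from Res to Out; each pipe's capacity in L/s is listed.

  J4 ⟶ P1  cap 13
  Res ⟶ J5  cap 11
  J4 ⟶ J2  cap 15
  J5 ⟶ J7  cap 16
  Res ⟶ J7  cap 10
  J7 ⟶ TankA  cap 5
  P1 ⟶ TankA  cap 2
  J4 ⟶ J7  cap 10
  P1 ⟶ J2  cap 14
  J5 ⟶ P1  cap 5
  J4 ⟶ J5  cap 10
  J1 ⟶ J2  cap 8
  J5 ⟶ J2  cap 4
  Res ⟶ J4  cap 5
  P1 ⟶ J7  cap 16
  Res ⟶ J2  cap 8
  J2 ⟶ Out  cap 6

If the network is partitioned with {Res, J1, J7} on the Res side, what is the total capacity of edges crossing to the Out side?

Edges leaving {Res, J1, J7}: Res→J4 (5), Res→J5 (11), Res→J2 (8), J1→J2 (8), J7→TankA (5).
Cut capacity = 5 + 11 + 8 + 8 + 5 = 37.

37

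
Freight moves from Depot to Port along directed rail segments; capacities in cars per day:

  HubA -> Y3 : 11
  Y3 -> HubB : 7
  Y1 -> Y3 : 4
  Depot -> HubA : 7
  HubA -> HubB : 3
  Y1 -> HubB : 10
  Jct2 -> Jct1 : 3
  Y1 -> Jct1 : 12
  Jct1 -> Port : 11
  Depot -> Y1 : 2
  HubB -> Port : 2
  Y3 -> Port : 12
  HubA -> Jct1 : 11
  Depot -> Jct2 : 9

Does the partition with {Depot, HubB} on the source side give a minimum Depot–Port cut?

No — its capacity is 20, but the minimum cut has capacity 12.

Given cut capacity: 2 + 7 + 9 + 2 = 20.
Augment Depot→Y1→Y3→Port: bottleneck 2, flow now 2.
Augment Depot→HubA→Y3→Port: bottleneck 7, flow now 9.
Augment Depot→Jct2→Jct1→Port: bottleneck 3, flow now 12.
No augmenting path remains; maximum flow = 12.
In the residual graph, reachable from Depot: {Depot, Jct2}.
Min-cut edges: Depot→Y1 (2), Depot→HubA (7), Jct2→Jct1 (3); capacity 2 + 7 + 3 = 12.
Cut capacity 20 exceeds the max flow 12, so it is not minimum.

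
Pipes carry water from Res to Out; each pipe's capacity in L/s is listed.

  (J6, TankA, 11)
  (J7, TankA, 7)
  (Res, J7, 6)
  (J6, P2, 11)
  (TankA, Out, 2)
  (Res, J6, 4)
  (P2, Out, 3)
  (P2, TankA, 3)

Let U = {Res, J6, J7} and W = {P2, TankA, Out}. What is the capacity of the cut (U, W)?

29

Edges leaving {Res, J6, J7}: J6→P2 (11), J6→TankA (11), J7→TankA (7).
Cut capacity = 11 + 11 + 7 = 29.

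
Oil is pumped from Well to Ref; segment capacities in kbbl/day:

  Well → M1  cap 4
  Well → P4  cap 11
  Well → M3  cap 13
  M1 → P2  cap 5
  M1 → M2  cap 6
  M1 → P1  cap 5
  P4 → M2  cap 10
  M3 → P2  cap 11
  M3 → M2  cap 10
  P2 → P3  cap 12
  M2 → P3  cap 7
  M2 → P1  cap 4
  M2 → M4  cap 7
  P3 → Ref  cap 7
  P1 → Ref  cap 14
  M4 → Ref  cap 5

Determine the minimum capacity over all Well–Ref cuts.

Augment Well→M1→P1→Ref: bottleneck 4, flow now 4.
Augment Well→P4→M2→P3→Ref: bottleneck 7, flow now 11.
Augment Well→P4→M2→P1→Ref: bottleneck 3, flow now 14.
Augment Well→M3→M2→P1→Ref: bottleneck 1, flow now 15.
Augment Well→M3→M2→M4→Ref: bottleneck 5, flow now 20.
No augmenting path remains; maximum flow = 20.
By max-flow min-cut, the minimum cut capacity equals the max flow.
In the residual graph, reachable from Well: {Well, P4, M3, P2, M2, P3, M4}.
Min-cut edges: Well→M1 (4), M2→P1 (4), P3→Ref (7), M4→Ref (5); capacity 4 + 4 + 7 + 5 = 20.

20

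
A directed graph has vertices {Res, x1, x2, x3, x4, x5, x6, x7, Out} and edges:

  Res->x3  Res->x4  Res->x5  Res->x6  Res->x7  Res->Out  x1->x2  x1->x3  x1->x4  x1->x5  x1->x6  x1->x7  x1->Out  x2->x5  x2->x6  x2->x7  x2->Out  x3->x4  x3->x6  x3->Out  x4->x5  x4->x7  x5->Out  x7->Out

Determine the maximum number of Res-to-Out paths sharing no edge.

Assign every edge capacity 1; by Menger, the answer equals the max flow.
Path Res→Out (+1); total 1.
Path Res→x3→Out (+1); total 2.
Path Res→x5→Out (+1); total 3.
Path Res→x7→Out (+1); total 4.
No residual Res→Out path; max flow = 4.
Certifying cut of size 4: {Res→Out, Res→x3, x5→Out, x7→Out}.

4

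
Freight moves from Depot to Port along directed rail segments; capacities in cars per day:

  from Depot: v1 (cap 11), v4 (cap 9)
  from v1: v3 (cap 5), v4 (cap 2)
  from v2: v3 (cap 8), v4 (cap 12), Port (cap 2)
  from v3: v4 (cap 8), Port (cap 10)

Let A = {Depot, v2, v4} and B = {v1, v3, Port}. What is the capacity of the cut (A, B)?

21

Edges leaving {Depot, v2, v4}: Depot→v1 (11), v2→v3 (8), v2→Port (2).
Cut capacity = 11 + 8 + 2 = 21.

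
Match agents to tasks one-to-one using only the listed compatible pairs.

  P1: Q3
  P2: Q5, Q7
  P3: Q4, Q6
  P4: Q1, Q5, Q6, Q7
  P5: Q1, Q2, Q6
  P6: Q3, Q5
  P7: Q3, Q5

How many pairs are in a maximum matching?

Unit-capacity flow: source→left, listed edges, right→sink; max matching = max flow.
Augmenting path P1→Q3 (+1); matched 1.
Augmenting path P2→Q5 (+1); matched 2.
Augmenting path P3→Q4 (+1); matched 3.
Augmenting path P4→Q1 (+1); matched 4.
Augmenting path P5→Q2 (+1); matched 5.
Augmenting path P6→Q5→P2→Q7 (+1); matched 6.
No augmenting path remains; maximum matching = 6.
König certificate: {P2, P3, P4, P5, Q3, Q5} is a vertex cover of size 6 (every listed pair touches it), so no matching can be larger.

6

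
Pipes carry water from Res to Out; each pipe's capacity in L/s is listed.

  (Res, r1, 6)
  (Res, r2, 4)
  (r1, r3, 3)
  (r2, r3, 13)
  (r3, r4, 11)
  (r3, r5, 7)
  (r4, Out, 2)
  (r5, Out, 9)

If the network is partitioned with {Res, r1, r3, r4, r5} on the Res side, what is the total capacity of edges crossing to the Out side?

Edges leaving {Res, r1, r3, r4, r5}: Res→r2 (4), r4→Out (2), r5→Out (9).
Cut capacity = 4 + 2 + 9 = 15.

15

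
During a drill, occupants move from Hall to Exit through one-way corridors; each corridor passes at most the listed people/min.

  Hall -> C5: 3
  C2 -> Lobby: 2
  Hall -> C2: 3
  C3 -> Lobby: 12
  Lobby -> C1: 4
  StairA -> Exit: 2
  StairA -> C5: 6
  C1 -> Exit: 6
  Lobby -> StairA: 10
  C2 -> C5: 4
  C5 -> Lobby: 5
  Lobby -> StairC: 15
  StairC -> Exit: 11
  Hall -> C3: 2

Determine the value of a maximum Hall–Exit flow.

Augment Hall→C2→Lobby→StairA→Exit: bottleneck 2, flow now 2.
Augment Hall→C3→Lobby→C1→Exit: bottleneck 2, flow now 4.
Augment Hall→C5→Lobby→C1→Exit: bottleneck 2, flow now 6.
Augment Hall→C5→Lobby→StairC→Exit: bottleneck 1, flow now 7.
Augment Hall→C2→C5→Lobby→StairC→Exit: bottleneck 1, flow now 8.
No augmenting path remains; maximum flow = 8.
In the residual graph, reachable from Hall: {Hall}.
Min-cut edges: Hall→C2 (3), Hall→C3 (2), Hall→C5 (3); capacity 3 + 2 + 3 = 8.
This cut is saturated, so no flow can exceed 8.

8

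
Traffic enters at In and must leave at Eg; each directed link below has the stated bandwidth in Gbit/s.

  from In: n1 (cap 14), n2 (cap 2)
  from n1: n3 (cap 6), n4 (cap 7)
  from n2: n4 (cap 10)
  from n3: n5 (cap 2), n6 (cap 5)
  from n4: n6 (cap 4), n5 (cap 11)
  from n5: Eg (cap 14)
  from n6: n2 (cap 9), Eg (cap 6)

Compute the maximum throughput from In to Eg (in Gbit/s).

15

Augment In→n1→n3→n5→Eg: bottleneck 2, flow now 2.
Augment In→n1→n3→n6→Eg: bottleneck 4, flow now 6.
Augment In→n1→n4→n5→Eg: bottleneck 7, flow now 13.
Augment In→n2→n4→n5→Eg: bottleneck 2, flow now 15.
No augmenting path remains; maximum flow = 15.
In the residual graph, reachable from In: {In, n1}.
Min-cut edges: In→n2 (2), n1→n3 (6), n1→n4 (7); capacity 2 + 6 + 7 = 15.
This cut is saturated, so no flow can exceed 15.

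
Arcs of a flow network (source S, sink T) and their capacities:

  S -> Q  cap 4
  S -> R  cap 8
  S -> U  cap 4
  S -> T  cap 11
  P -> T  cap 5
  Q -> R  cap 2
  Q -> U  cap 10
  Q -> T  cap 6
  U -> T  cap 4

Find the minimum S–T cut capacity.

19

Augment S→T: bottleneck 11, flow now 11.
Augment S→Q→T: bottleneck 4, flow now 15.
Augment S→U→T: bottleneck 4, flow now 19.
No augmenting path remains; maximum flow = 19.
By max-flow min-cut, the minimum cut capacity equals the max flow.
In the residual graph, reachable from S: {S, R}.
Min-cut edges: S→Q (4), S→U (4), S→T (11); capacity 4 + 4 + 11 = 19.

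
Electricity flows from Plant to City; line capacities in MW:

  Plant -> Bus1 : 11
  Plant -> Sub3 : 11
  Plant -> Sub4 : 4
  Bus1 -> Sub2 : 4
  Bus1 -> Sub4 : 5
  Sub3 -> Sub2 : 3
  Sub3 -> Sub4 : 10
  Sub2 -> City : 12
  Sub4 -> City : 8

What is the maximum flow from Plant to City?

15

Augment Plant→Sub4→City: bottleneck 4, flow now 4.
Augment Plant→Bus1→Sub2→City: bottleneck 4, flow now 8.
Augment Plant→Bus1→Sub4→City: bottleneck 4, flow now 12.
Augment Plant→Sub3→Sub2→City: bottleneck 3, flow now 15.
No augmenting path remains; maximum flow = 15.
In the residual graph, reachable from Plant: {Plant, Bus1, Sub3, Sub4}.
Min-cut edges: Bus1→Sub2 (4), Sub3→Sub2 (3), Sub4→City (8); capacity 4 + 3 + 8 = 15.
This cut is saturated, so no flow can exceed 15.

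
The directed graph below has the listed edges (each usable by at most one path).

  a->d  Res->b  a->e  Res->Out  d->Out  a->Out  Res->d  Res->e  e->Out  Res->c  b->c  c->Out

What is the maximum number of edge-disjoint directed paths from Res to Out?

4

Assign every edge capacity 1; by Menger, the answer equals the max flow.
Path Res→Out (+1); total 1.
Path Res→c→Out (+1); total 2.
Path Res→d→Out (+1); total 3.
Path Res→e→Out (+1); total 4.
No residual Res→Out path; max flow = 4.
Certifying cut of size 4: {Res→Out, Res→d, Res→e, c→Out}.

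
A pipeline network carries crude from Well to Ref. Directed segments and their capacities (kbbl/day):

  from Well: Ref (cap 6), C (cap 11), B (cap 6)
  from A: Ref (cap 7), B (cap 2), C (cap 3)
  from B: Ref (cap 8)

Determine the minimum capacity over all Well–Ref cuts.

Augment Well→Ref: bottleneck 6, flow now 6.
Augment Well→B→Ref: bottleneck 6, flow now 12.
No augmenting path remains; maximum flow = 12.
By max-flow min-cut, the minimum cut capacity equals the max flow.
In the residual graph, reachable from Well: {Well, C}.
Min-cut edges: Well→B (6), Well→Ref (6); capacity 6 + 6 = 12.

12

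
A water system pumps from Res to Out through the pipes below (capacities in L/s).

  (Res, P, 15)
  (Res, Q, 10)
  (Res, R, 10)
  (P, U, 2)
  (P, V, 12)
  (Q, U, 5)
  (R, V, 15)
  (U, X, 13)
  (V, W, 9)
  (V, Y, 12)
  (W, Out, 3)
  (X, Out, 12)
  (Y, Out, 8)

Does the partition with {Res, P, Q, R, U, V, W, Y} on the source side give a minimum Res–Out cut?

No — its capacity is 24, but the minimum cut has capacity 18.

Given cut capacity: 13 + 3 + 8 = 24.
Augment Res→P→U→X→Out: bottleneck 2, flow now 2.
Augment Res→P→V→W→Out: bottleneck 3, flow now 5.
Augment Res→P→V→Y→Out: bottleneck 8, flow now 13.
Augment Res→Q→U→X→Out: bottleneck 5, flow now 18.
No augmenting path remains; maximum flow = 18.
In the residual graph, reachable from Res: {Res, P, Q, R, V, W, Y}.
Min-cut edges: P→U (2), Q→U (5), W→Out (3), Y→Out (8); capacity 2 + 5 + 3 + 8 = 18.
Cut capacity 24 exceeds the max flow 18, so it is not minimum.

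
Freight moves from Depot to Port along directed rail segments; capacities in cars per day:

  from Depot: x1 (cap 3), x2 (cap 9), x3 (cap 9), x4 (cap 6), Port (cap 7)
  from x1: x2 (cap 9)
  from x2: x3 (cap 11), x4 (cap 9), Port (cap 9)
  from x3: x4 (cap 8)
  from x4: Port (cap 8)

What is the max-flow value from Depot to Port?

24

Augment Depot→Port: bottleneck 7, flow now 7.
Augment Depot→x2→Port: bottleneck 9, flow now 16.
Augment Depot→x4→Port: bottleneck 6, flow now 22.
Augment Depot→x3→x4→Port: bottleneck 2, flow now 24.
No augmenting path remains; maximum flow = 24.
In the residual graph, reachable from Depot: {Depot, x1, x2, x3, x4}.
Min-cut edges: Depot→Port (7), x2→Port (9), x4→Port (8); capacity 7 + 9 + 8 = 24.
This cut is saturated, so no flow can exceed 24.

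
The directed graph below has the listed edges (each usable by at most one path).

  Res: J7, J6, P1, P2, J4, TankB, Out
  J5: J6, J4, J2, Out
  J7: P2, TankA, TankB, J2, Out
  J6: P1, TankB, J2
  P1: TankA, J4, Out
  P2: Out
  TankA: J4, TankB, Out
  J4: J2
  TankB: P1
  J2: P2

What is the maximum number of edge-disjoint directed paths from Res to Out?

5

Assign every edge capacity 1; by Menger, the answer equals the max flow.
Path Res→Out (+1); total 1.
Path Res→J7→Out (+1); total 2.
Path Res→P1→Out (+1); total 3.
Path Res→P2→Out (+1); total 4.
Path Res→J6→P1→TankA→Out (+1); total 5.
No residual Res→Out path; max flow = 5.
Certifying cut of size 5: {P1→Out, P1→TankA, P2→Out, Res→J7, Res→Out}.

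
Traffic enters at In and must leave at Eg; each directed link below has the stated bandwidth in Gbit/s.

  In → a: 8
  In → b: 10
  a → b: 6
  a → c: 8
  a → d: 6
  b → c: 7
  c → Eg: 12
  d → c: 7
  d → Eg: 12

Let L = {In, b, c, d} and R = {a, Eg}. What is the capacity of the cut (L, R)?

32

Edges leaving {In, b, c, d}: In→a (8), c→Eg (12), d→Eg (12).
Cut capacity = 8 + 12 + 12 = 32.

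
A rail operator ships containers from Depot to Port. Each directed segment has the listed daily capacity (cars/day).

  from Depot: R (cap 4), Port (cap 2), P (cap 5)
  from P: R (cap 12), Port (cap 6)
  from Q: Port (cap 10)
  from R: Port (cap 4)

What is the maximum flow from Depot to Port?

11

Augment Depot→Port: bottleneck 2, flow now 2.
Augment Depot→P→Port: bottleneck 5, flow now 7.
Augment Depot→R→Port: bottleneck 4, flow now 11.
No augmenting path remains; maximum flow = 11.
In the residual graph, reachable from Depot: {Depot}.
Min-cut edges: Depot→P (5), Depot→R (4), Depot→Port (2); capacity 5 + 4 + 2 = 11.
This cut is saturated, so no flow can exceed 11.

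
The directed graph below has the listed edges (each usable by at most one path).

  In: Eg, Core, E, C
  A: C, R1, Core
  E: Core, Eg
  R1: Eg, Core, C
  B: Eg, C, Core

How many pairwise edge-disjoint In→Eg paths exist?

Assign every edge capacity 1; by Menger, the answer equals the max flow.
Path In→Eg (+1); total 1.
Path In→E→Eg (+1); total 2.
No residual In→Eg path; max flow = 2.
Certifying cut of size 2: {In→E, In→Eg}.

2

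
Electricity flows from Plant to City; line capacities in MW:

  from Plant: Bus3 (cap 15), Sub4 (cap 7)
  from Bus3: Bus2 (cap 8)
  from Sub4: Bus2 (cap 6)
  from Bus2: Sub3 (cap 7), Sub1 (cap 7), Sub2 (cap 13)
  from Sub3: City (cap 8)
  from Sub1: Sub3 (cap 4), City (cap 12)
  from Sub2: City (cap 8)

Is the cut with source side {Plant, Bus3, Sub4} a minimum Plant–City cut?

Given cut capacity: 8 + 6 = 14.
Augment Plant→Bus3→Bus2→Sub3→City: bottleneck 7, flow now 7.
Augment Plant→Bus3→Bus2→Sub1→City: bottleneck 1, flow now 8.
Augment Plant→Sub4→Bus2→Sub1→City: bottleneck 6, flow now 14.
No augmenting path remains; maximum flow = 14.
Cut capacity 14 equals the max flow, so it is a minimum cut.

Yes — it is a minimum cut (capacity 14).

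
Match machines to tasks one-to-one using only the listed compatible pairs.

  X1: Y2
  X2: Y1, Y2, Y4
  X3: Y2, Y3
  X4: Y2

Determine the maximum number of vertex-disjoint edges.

3

Unit-capacity flow: source→left, listed edges, right→sink; max matching = max flow.
Augmenting path X1→Y2 (+1); matched 1.
Augmenting path X2→Y1 (+1); matched 2.
Augmenting path X3→Y3 (+1); matched 3.
No augmenting path remains; maximum matching = 3.
König certificate: {X2, X3, Y2} is a vertex cover of size 3 (every listed pair touches it), so no matching can be larger.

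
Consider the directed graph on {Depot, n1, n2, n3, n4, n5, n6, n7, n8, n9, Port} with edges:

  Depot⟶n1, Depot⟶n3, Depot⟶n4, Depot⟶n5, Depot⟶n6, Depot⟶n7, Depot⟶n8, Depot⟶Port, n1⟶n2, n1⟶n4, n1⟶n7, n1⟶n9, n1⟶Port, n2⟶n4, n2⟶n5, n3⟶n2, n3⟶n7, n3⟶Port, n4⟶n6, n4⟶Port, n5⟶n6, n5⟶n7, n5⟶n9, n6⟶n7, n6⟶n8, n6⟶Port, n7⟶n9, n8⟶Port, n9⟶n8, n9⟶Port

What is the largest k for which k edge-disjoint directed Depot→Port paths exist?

7

Assign every edge capacity 1; by Menger, the answer equals the max flow.
Path Depot→Port (+1); total 1.
Path Depot→n1→Port (+1); total 2.
Path Depot→n3→Port (+1); total 3.
Path Depot→n4→Port (+1); total 4.
Path Depot→n6→Port (+1); total 5.
Path Depot→n8→Port (+1); total 6.
Path Depot→n5→n9→Port (+1); total 7.
No residual Depot→Port path; max flow = 7.
Certifying cut of size 7: {Depot→Port, Depot→n1, Depot→n3, Depot→n4, n6→Port, n8→Port, n9→Port}.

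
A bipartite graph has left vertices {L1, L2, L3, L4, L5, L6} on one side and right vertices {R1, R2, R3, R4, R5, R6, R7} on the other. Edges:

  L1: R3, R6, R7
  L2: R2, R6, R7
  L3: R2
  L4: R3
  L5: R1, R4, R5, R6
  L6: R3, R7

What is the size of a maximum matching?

5

Unit-capacity flow: source→left, listed edges, right→sink; max matching = max flow.
Augmenting path L1→R3 (+1); matched 1.
Augmenting path L2→R2 (+1); matched 2.
Augmenting path L5→R1 (+1); matched 3.
Augmenting path L6→R7 (+1); matched 4.
Augmenting path L3→R2→L2→R6 (+1); matched 5.
No augmenting path remains; maximum matching = 5.
König certificate: {L5, R2, R3, R6, R7} is a vertex cover of size 5 (every listed pair touches it), so no matching can be larger.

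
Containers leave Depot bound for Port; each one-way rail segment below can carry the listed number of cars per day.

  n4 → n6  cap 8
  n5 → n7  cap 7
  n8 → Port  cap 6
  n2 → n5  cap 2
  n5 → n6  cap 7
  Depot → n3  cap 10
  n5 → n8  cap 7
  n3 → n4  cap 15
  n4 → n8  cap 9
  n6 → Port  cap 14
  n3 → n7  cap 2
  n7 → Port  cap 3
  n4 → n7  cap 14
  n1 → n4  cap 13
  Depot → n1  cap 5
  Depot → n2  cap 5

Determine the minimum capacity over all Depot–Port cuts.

17

Augment Depot→n3→n7→Port: bottleneck 2, flow now 2.
Augment Depot→n1→n4→n6→Port: bottleneck 5, flow now 7.
Augment Depot→n2→n5→n6→Port: bottleneck 2, flow now 9.
Augment Depot→n3→n4→n6→Port: bottleneck 3, flow now 12.
Augment Depot→n3→n4→n7→Port: bottleneck 1, flow now 13.
Augment Depot→n3→n4→n8→Port: bottleneck 4, flow now 17.
No augmenting path remains; maximum flow = 17.
By max-flow min-cut, the minimum cut capacity equals the max flow.
In the residual graph, reachable from Depot: {Depot, n2}.
Min-cut edges: Depot→n1 (5), Depot→n3 (10), n2→n5 (2); capacity 5 + 10 + 2 = 17.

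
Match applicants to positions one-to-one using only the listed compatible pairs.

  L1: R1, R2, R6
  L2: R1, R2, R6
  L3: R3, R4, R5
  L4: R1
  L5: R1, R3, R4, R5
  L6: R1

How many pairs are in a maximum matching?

5

Unit-capacity flow: source→left, listed edges, right→sink; max matching = max flow.
Augmenting path L1→R1 (+1); matched 1.
Augmenting path L2→R2 (+1); matched 2.
Augmenting path L3→R3 (+1); matched 3.
Augmenting path L5→R4 (+1); matched 4.
Augmenting path L4→R1→L1→R6 (+1); matched 5.
No augmenting path remains; maximum matching = 5.
König certificate: {L1, L2, L3, L5, R1} is a vertex cover of size 5 (every listed pair touches it), so no matching can be larger.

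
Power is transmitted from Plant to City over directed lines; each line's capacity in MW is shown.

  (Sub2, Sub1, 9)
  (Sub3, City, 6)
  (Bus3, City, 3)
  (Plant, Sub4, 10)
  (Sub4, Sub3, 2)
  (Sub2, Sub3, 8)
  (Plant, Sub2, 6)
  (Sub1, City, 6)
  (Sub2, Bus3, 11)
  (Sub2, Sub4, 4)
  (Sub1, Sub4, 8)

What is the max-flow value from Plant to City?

Augment Plant→Sub4→Sub3→City: bottleneck 2, flow now 2.
Augment Plant→Sub2→Sub3→City: bottleneck 4, flow now 6.
Augment Plant→Sub2→Bus3→City: bottleneck 2, flow now 8.
No augmenting path remains; maximum flow = 8.
In the residual graph, reachable from Plant: {Plant, Sub4}.
Min-cut edges: Plant→Sub2 (6), Sub4→Sub3 (2); capacity 6 + 2 = 8.
This cut is saturated, so no flow can exceed 8.

8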